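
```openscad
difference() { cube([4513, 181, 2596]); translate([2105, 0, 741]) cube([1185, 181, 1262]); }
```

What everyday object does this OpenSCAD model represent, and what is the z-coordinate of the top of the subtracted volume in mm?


A wall with a window opening. The window head height is 2003 mm.

A wall with a rectangular opening subtracted — a window. Sill at z = 741, opening 1262 mm tall, so the head is at 741 + 1262 = 2003 mm.


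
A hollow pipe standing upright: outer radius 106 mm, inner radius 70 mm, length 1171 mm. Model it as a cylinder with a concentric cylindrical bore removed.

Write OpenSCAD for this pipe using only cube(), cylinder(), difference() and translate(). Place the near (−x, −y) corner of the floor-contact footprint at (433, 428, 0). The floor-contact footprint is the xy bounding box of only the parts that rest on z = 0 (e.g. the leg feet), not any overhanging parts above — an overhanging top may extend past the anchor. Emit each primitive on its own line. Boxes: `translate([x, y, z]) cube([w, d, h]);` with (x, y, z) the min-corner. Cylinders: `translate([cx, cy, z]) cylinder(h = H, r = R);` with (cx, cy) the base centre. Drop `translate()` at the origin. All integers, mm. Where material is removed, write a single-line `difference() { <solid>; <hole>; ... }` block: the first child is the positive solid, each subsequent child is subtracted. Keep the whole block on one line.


difference() { translate([539, 534, 0]) cylinder(h = 1171, r = 106); translate([539, 534, 0]) cylinder(h = 1171, r = 70); }


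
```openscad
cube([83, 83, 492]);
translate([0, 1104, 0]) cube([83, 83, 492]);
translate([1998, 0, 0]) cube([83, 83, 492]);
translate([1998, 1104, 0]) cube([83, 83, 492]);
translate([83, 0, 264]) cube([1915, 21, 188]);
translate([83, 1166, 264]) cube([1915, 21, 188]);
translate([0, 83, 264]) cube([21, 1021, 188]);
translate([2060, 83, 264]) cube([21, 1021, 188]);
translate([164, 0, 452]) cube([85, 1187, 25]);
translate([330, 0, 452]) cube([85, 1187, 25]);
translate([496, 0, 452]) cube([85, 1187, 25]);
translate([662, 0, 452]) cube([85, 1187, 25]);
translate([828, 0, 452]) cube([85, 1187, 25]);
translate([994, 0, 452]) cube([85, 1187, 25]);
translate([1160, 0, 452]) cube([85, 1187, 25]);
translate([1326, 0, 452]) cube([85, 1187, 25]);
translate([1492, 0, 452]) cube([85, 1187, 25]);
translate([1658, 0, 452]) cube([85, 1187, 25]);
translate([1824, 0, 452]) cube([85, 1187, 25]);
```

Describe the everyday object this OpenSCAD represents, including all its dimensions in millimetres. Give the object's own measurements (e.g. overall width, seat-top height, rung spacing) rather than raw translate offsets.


A bed frame 2081 mm long (x) by 1187 mm wide (y). Four 83×83 mm corner posts, 492 mm tall, at the corners of the footprint. Four rails of 21 mm thickness and 188 mm height run between adjacent posts with their undersides at z = 264 mm, their outer faces flush with the outside of the frame (the two x-running rails run between the posts' inner faces; the two y-running rails run between the posts' inner faces). 11 slats, each 85 mm wide (x) and 25 mm thick, lie across the top of the two x-running rails, running the full 1187 mm width of the frame in y; along x they sit between the end posts with a 81 mm gap after the −x posts and between neighbouring slats, leaving 89 mm before the +x posts.


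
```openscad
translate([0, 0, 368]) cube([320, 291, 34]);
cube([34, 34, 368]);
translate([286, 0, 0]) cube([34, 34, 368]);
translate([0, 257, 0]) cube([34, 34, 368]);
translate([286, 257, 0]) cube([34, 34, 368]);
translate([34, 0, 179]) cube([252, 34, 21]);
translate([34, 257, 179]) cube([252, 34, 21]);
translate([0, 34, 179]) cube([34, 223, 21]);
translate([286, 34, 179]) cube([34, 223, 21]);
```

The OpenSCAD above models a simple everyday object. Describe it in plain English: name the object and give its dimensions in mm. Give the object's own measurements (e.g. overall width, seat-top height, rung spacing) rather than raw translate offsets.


A simple wooden stool: a rectangular seat 320 mm (x) by 291 mm (y), 34 mm thick, top face at z = 402 mm, on four square legs, each 34×34 mm in cross-section. The legs rest on z = 0, each flush with a corner of the seat. Four stretchers, 34 mm wide and 21 mm tall, connect adjacent legs with their undersides at z = 179 mm, each running between the inner faces of the legs it joins and aligned with the legs' outer faces on the other axis.


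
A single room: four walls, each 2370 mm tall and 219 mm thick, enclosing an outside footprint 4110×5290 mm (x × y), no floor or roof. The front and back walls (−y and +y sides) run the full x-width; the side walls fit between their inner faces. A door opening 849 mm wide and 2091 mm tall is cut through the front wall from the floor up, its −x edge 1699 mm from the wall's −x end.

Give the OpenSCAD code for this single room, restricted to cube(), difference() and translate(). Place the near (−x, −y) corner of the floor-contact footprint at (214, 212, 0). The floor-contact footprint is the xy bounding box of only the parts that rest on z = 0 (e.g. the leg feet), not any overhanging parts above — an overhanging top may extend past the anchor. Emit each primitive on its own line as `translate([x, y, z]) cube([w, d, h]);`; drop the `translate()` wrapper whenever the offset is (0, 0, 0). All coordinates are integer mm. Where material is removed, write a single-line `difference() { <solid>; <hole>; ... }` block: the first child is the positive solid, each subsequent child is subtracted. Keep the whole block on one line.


difference() { translate([214, 212, 0]) cube([4110, 219, 2370]); translate([1913, 212, 0]) cube([849, 219, 2091]); }
translate([214, 5283, 0]) cube([4110, 219, 2370]);
translate([214, 431, 0]) cube([219, 4852, 2370]);
translate([4105, 431, 0]) cube([219, 4852, 2370]);


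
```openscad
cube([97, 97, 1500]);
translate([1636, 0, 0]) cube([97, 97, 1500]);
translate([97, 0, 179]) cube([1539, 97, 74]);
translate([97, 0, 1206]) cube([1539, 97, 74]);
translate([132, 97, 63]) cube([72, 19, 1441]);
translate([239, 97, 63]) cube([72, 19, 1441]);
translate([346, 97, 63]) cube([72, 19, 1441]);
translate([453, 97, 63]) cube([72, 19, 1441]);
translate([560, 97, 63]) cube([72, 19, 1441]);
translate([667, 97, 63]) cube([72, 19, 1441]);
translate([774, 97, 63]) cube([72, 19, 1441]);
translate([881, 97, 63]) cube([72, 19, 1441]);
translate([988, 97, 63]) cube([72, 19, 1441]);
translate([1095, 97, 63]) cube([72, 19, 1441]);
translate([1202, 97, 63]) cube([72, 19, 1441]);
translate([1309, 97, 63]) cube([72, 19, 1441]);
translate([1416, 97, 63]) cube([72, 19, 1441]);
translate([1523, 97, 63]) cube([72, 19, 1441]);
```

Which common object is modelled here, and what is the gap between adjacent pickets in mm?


A fence section. The picket gap is 35 mm.

Two posts, two rails, 14 pickets — a fence section. Span 1539 mm holds 14 pickets of 72 mm with 15 equal gaps: ⌊(1539 − 14·72) / 15⌋ = 35 mm.


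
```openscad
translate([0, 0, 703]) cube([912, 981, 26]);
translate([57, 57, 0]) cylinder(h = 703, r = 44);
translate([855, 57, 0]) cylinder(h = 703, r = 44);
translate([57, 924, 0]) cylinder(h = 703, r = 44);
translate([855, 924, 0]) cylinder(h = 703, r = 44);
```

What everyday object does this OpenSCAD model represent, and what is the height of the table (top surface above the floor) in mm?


A table. The table height is 729 mm.

A 912×981×26 slab sits at z = 703 on four Ø88 mm round legs — a table. The top surface is at 703 + 26 = 729 mm.


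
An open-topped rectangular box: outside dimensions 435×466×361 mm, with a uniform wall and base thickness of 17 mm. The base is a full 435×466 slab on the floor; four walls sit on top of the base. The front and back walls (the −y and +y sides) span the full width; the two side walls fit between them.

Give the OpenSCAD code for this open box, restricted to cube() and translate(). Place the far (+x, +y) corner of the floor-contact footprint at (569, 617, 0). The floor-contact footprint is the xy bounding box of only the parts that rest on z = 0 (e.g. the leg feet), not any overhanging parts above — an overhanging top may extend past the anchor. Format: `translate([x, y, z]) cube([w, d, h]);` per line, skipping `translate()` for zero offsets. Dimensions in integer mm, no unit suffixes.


translate([134, 151, 0]) cube([435, 466, 17]);
translate([134, 151, 17]) cube([435, 17, 344]);
translate([134, 600, 17]) cube([435, 17, 344]);
translate([134, 168, 17]) cube([17, 432, 344]);
translate([552, 168, 17]) cube([17, 432, 344]);


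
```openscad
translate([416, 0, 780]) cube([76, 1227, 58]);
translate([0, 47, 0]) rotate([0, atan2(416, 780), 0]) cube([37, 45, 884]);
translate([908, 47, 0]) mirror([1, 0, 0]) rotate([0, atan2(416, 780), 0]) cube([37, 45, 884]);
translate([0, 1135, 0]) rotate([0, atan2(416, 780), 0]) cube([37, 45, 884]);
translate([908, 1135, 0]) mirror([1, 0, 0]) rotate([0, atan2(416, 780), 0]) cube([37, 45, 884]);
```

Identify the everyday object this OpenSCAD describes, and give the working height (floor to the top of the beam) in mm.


A sawhorse. The overall height is 838 mm.

A beam across two mirrored pairs of raked legs — a sawhorse. The beam's underside is at z = 780 (matching the legs' vertical rise in atan2(416, 780)) and the beam is 58 mm tall, so its top is at 780 + 58 = 838 mm. The raked legs top out at the beam's underside, so that is the highest point.


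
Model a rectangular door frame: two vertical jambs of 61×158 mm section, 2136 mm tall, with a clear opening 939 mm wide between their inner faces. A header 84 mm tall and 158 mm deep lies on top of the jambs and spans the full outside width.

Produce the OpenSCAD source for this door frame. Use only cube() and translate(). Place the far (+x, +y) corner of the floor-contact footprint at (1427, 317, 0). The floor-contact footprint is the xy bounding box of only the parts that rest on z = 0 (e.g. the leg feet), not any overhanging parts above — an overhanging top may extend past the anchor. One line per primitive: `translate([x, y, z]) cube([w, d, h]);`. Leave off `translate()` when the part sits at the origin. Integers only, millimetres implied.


translate([366, 159, 0]) cube([61, 158, 2136]);
translate([1366, 159, 0]) cube([61, 158, 2136]);
translate([366, 159, 2136]) cube([1061, 158, 84]);


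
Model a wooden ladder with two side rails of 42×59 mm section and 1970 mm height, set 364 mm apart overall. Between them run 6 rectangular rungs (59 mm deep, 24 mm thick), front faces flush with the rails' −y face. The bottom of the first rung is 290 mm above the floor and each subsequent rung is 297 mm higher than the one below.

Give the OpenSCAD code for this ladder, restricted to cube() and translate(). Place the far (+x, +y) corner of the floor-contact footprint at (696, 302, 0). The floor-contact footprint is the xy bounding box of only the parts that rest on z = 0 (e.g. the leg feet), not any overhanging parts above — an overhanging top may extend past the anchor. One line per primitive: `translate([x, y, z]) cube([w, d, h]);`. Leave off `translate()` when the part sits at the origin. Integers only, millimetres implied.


// rung span = 364 - 2*42 = 280
// rung[k] z = 290 + k*297
translate([332, 243, 0]) cube([42, 59, 1970]);
translate([654, 243, 0]) cube([42, 59, 1970]);
translate([374, 243, 290]) cube([280, 59, 24]);
translate([374, 243, 587]) cube([280, 59, 24]);
translate([374, 243, 884]) cube([280, 59, 24]);
translate([374, 243, 1181]) cube([280, 59, 24]);
translate([374, 243, 1478]) cube([280, 59, 24]);
translate([374, 243, 1775]) cube([280, 59, 24]);


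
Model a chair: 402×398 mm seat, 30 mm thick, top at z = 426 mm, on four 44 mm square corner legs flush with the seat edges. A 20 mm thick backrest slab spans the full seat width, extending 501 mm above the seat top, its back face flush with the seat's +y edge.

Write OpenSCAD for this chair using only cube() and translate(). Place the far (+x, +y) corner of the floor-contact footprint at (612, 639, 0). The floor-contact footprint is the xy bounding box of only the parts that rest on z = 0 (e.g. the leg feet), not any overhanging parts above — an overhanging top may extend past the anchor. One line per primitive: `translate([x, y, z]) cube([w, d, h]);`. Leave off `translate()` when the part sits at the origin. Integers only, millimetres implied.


translate([210, 241, 396]) cube([402, 398, 30]);
translate([210, 241, 0]) cube([44, 44, 396]);
translate([568, 241, 0]) cube([44, 44, 396]);
translate([210, 595, 0]) cube([44, 44, 396]);
translate([568, 595, 0]) cube([44, 44, 396]);
translate([210, 619, 426]) cube([402, 20, 501]);


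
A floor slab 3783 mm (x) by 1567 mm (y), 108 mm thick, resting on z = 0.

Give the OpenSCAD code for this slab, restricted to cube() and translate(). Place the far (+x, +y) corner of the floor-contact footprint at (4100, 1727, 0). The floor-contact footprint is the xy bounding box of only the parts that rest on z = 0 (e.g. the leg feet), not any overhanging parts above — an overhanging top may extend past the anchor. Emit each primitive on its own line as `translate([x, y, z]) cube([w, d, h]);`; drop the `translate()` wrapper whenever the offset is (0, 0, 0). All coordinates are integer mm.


translate([317, 160, 0]) cube([3783, 1567, 108]);


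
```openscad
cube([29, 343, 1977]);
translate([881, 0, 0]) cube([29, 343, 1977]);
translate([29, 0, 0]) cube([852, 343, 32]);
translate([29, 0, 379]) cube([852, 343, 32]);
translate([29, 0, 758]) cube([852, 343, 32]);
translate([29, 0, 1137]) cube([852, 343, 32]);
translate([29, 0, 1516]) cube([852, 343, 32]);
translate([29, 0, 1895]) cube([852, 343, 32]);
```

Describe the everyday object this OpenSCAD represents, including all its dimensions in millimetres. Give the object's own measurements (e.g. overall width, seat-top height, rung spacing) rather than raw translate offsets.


An open bookshelf. Two side panels, each 29 mm thick, 343 mm deep and 1977 mm tall, stand 910 mm apart (outside-to-outside). Between them sit 6 shelves, each 32 mm thick and 343 mm deep, spanning the full gap between the sides. The bottom shelf rests on the floor (its underside at z = 0) and the clear gap between one shelf's top and the next shelf's underside is 347 mm.


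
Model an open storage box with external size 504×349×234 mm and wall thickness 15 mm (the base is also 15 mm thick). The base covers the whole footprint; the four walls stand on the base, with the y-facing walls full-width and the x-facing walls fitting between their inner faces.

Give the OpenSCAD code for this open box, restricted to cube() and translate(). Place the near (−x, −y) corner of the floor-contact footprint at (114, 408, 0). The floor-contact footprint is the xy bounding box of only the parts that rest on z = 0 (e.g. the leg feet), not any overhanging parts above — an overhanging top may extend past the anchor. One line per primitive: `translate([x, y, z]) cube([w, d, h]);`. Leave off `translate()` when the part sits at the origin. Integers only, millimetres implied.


translate([114, 408, 0]) cube([504, 349, 15]);
translate([114, 408, 15]) cube([504, 15, 219]);
translate([114, 742, 15]) cube([504, 15, 219]);
translate([114, 423, 15]) cube([15, 319, 219]);
translate([603, 423, 15]) cube([15, 319, 219]);


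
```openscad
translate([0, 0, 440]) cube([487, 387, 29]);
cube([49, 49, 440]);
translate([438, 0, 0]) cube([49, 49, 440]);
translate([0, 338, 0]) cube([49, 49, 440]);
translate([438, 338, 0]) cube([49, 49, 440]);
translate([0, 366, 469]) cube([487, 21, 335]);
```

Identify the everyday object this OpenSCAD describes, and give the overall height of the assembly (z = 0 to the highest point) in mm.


A chair. The overall height is 804 mm.

A slab on four corner posts with a tall panel at the back — a chair. The seat slab sits at z = 440 with thickness 29, and the 335 mm backrest starts at the seat top, so the overall height is 440 + 29 + 335 = 804 mm.


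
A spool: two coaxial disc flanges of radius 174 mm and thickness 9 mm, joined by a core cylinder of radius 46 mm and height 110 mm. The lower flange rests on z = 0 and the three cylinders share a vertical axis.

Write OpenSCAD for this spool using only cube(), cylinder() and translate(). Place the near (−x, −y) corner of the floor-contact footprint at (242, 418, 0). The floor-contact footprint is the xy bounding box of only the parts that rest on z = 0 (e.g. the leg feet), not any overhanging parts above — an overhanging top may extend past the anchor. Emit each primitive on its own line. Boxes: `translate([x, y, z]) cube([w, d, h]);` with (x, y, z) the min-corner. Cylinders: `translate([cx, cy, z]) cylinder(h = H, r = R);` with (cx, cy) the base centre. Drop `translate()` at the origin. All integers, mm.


translate([416, 592, 0]) cylinder(h = 9, r = 174);
translate([416, 592, 9]) cylinder(h = 110, r = 46);
translate([416, 592, 119]) cylinder(h = 9, r = 174);


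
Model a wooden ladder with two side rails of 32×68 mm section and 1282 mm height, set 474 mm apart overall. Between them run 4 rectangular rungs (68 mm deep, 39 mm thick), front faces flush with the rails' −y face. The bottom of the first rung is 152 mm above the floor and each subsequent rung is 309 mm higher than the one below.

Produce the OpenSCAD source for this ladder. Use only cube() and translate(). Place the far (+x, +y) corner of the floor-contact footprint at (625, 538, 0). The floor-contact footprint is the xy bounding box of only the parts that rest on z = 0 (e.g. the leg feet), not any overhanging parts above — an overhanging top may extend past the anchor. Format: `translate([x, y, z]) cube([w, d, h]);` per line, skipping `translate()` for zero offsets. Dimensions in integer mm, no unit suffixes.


// rung span = 474 - 2*32 = 410
// rung[k] z = 152 + k*309
translate([151, 470, 0]) cube([32, 68, 1282]);
translate([593, 470, 0]) cube([32, 68, 1282]);
translate([183, 470, 152]) cube([410, 68, 39]);
translate([183, 470, 461]) cube([410, 68, 39]);
translate([183, 470, 770]) cube([410, 68, 39]);
translate([183, 470, 1079]) cube([410, 68, 39]);


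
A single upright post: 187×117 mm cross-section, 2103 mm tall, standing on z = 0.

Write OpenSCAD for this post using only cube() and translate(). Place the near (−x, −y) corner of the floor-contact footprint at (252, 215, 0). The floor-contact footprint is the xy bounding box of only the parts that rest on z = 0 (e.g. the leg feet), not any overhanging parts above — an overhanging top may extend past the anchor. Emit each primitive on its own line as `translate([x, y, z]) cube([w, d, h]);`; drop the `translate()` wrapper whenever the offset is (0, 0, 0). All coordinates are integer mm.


translate([252, 215, 0]) cube([187, 117, 2103]);


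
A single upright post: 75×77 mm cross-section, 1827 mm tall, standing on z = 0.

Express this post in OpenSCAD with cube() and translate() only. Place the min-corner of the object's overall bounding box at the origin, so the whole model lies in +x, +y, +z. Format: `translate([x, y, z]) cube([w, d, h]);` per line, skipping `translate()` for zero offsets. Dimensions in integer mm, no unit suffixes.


cube([75, 77, 1827]);


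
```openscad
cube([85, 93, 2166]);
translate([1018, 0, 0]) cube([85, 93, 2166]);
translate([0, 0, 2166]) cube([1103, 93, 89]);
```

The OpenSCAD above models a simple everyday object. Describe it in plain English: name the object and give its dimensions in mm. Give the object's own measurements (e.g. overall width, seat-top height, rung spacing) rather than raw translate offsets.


A door frame. The clear opening is 933 mm wide and 2166 mm high. Two 85 mm wide jambs, 93 mm deep, stand either side of the opening from the floor to the top of the opening. A 89 mm thick head sits across the top of both jambs, spanning the full outside width of the frame.


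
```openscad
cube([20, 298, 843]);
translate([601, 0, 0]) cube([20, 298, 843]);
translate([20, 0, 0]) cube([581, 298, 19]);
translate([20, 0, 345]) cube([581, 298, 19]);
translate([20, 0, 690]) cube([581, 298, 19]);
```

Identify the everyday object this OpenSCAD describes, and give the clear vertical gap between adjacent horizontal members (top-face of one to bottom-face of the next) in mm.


A bookshelf. The clear shelf gap is 326 mm.

Two tall side panels with 3 horizontal boards between them — a bookshelf. The first two shelf undersides are at z = 0 and z = 345; with shelf thickness 19, the clear gap is 345 − 0 − 19 = 326 mm.


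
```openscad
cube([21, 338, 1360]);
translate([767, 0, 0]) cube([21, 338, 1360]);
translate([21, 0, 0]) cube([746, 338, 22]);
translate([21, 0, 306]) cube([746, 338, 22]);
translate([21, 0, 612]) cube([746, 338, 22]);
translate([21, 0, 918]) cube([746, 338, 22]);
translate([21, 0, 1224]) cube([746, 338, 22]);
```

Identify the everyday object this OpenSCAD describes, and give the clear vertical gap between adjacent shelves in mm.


A bookshelf. The clear shelf gap is 284 mm.

Two tall side panels with 5 horizontal boards between them — a bookshelf. The first two shelf undersides are at z = 0 and z = 306; with shelf thickness 22, the clear gap is 306 − 0 − 22 = 284 mm.


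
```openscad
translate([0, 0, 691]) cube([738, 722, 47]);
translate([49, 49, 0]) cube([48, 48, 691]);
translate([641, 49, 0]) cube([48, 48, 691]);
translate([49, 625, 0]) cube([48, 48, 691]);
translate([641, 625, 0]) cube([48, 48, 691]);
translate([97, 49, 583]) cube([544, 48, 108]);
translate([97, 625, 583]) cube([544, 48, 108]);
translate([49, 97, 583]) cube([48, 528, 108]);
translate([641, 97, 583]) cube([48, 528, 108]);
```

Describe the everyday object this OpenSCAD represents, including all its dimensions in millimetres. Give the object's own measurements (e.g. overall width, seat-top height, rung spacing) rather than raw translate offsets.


A rectangular dining table. The top is 738×722×47 mm with its upper surface at z = 738 mm. It stands on four 48×48 mm square legs, each inset 49 mm from the nearest pair of top edges, running from the floor to the underside of the top. Four apron rails, 48 mm thick and 108 mm tall, run between adjacent legs with their top edges flush with the underside of the top and their outer faces flush with the legs' outer faces.


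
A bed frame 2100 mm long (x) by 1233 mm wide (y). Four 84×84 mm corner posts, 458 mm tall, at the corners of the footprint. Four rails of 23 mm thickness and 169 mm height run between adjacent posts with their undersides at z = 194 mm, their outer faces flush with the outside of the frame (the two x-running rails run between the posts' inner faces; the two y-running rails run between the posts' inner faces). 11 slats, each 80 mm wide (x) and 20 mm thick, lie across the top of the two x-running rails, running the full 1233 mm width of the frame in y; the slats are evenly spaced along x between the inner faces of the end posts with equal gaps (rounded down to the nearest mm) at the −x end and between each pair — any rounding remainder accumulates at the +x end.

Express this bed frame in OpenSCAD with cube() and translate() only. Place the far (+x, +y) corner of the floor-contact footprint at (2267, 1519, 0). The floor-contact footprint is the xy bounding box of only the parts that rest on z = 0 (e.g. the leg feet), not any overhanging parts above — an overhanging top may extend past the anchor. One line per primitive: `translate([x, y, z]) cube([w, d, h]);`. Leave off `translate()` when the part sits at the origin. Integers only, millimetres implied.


translate([167, 286, 0]) cube([84, 84, 458]);
translate([167, 1435, 0]) cube([84, 84, 458]);
translate([2183, 286, 0]) cube([84, 84, 458]);
translate([2183, 1435, 0]) cube([84, 84, 458]);
translate([251, 286, 194]) cube([1932, 23, 169]);
translate([251, 1496, 194]) cube([1932, 23, 169]);
translate([167, 370, 194]) cube([23, 1065, 169]);
translate([2244, 370, 194]) cube([23, 1065, 169]);
translate([338, 286, 363]) cube([80, 1233, 20]);
translate([505, 286, 363]) cube([80, 1233, 20]);
translate([672, 286, 363]) cube([80, 1233, 20]);
translate([839, 286, 363]) cube([80, 1233, 20]);
translate([1006, 286, 363]) cube([80, 1233, 20]);
translate([1173, 286, 363]) cube([80, 1233, 20]);
translate([1340, 286, 363]) cube([80, 1233, 20]);
translate([1507, 286, 363]) cube([80, 1233, 20]);
translate([1674, 286, 363]) cube([80, 1233, 20]);
translate([1841, 286, 363]) cube([80, 1233, 20]);
translate([2008, 286, 363]) cube([80, 1233, 20]);


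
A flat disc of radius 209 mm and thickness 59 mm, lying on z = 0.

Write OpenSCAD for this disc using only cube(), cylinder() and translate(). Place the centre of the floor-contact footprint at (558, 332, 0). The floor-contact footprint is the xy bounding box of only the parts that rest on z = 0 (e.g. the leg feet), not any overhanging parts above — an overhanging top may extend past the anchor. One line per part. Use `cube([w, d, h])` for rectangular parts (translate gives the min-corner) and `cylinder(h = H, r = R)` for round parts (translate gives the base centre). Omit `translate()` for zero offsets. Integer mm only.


translate([558, 332, 0]) cylinder(h = 59, r = 209);


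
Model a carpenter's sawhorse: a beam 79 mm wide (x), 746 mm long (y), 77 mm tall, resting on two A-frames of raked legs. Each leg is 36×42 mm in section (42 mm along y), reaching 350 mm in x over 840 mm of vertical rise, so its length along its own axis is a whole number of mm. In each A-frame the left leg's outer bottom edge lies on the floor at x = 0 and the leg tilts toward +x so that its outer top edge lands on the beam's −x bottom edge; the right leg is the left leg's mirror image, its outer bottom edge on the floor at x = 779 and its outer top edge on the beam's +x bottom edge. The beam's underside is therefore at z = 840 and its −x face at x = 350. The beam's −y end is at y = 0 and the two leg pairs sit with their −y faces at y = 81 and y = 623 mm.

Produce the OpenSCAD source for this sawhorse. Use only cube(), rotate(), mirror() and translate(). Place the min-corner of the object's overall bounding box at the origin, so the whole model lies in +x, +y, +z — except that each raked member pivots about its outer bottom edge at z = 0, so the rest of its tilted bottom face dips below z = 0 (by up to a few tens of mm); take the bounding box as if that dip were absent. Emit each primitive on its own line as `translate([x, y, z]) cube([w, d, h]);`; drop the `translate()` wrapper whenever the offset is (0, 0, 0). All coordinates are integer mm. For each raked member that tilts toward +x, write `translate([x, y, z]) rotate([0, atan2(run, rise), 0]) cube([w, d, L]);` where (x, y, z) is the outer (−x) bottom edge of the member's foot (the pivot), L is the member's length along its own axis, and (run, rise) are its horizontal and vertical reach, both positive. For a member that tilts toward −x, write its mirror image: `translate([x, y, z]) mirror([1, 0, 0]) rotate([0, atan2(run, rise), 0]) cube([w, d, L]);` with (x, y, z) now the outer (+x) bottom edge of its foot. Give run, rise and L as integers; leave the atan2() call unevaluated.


// leg length = √(350² + 840²) = 910
// right-leg outer foot x = 2·350 + 79 = 779
// beam min-corner = (350, 0, 840)
translate([350, 0, 840]) cube([79, 746, 77]);
translate([0, 81, 0]) rotate([0, atan2(350, 840), 0]) cube([36, 42, 910]);
translate([779, 81, 0]) mirror([1, 0, 0]) rotate([0, atan2(350, 840), 0]) cube([36, 42, 910]);
translate([0, 623, 0]) rotate([0, atan2(350, 840), 0]) cube([36, 42, 910]);
translate([779, 623, 0]) mirror([1, 0, 0]) rotate([0, atan2(350, 840), 0]) cube([36, 42, 910]);


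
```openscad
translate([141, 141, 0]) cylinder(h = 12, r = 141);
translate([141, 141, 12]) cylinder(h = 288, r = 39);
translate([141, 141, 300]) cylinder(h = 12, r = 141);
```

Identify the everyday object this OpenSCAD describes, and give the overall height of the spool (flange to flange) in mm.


A spool. The overall height is 312 mm.

Three coaxial cylinders, large–small–large — a spool. Two 12 mm flanges and a 288 mm core give 12 + 288 + 12 = 312 mm.


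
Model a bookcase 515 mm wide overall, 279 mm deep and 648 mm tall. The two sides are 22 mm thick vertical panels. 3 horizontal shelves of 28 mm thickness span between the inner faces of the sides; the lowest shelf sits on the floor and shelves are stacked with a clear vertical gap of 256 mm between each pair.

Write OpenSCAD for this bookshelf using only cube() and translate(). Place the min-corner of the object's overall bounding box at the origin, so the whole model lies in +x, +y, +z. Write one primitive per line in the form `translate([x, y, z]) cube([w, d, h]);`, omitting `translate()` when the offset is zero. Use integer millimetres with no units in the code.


cube([22, 279, 648]);
translate([493, 0, 0]) cube([22, 279, 648]);
translate([22, 0, 0]) cube([471, 279, 28]);
translate([22, 0, 284]) cube([471, 279, 28]);
translate([22, 0, 568]) cube([471, 279, 28]);


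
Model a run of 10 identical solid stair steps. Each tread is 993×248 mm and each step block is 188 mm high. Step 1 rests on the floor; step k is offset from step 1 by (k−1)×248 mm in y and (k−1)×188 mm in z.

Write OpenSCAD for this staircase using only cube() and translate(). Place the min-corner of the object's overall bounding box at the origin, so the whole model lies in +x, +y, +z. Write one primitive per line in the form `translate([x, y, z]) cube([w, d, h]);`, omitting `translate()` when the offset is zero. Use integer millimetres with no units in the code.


cube([993, 248, 188]);
translate([0, 248, 188]) cube([993, 248, 188]);
translate([0, 496, 376]) cube([993, 248, 188]);
translate([0, 744, 564]) cube([993, 248, 188]);
translate([0, 992, 752]) cube([993, 248, 188]);
translate([0, 1240, 940]) cube([993, 248, 188]);
translate([0, 1488, 1128]) cube([993, 248, 188]);
translate([0, 1736, 1316]) cube([993, 248, 188]);
translate([0, 1984, 1504]) cube([993, 248, 188]);
translate([0, 2232, 1692]) cube([993, 248, 188]);


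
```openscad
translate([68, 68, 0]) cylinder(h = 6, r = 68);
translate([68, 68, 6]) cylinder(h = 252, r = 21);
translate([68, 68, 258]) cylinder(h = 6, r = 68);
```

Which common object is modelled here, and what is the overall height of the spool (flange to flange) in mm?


A spool. The overall height is 264 mm.

Three coaxial cylinders, large–small–large — a spool. Two 6 mm flanges and a 252 mm core give 6 + 252 + 6 = 264 mm.


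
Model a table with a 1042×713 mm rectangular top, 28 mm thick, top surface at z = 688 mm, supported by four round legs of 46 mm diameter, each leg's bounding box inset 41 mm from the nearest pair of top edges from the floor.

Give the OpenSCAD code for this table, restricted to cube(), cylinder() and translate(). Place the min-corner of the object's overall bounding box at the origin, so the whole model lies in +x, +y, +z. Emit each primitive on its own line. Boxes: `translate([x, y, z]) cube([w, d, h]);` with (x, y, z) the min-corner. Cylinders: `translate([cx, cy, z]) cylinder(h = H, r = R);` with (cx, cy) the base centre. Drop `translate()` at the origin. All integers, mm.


translate([0, 0, 660]) cube([1042, 713, 28]);
translate([64, 64, 0]) cylinder(h = 660, r = 23);
translate([978, 64, 0]) cylinder(h = 660, r = 23);
translate([64, 649, 0]) cylinder(h = 660, r = 23);
translate([978, 649, 0]) cylinder(h = 660, r = 23);


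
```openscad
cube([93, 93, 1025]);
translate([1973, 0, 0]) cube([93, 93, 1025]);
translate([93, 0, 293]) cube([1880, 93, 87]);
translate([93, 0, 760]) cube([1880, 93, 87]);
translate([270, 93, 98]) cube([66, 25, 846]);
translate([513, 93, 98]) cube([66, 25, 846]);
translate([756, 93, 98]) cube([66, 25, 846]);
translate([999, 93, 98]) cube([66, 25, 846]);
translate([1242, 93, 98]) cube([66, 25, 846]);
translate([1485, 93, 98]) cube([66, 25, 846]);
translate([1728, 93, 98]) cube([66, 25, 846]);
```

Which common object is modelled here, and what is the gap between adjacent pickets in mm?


A fence section. The picket gap is 177 mm.

Two posts, two rails, 7 pickets — a fence section. Span 1880 mm holds 7 pickets of 66 mm with 8 equal gaps: ⌊(1880 − 7·66) / 8⌋ = 177 mm.


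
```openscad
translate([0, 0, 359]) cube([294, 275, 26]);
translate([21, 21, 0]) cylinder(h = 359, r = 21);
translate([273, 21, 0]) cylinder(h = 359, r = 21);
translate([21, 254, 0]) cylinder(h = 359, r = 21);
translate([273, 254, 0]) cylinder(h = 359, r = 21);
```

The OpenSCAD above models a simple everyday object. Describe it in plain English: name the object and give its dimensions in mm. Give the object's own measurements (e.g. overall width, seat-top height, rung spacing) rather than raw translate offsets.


A four-legged stool. The seat is a 294×275×26 mm slab whose top surface is at z = 385 mm; four round legs, each 42 mm in diameter, run from the floor (z = 0) to the underside of the seat, each leg's axis is inset half a diameter from the nearest pair of seat edges (so the leg's bounding box is flush with the corner).


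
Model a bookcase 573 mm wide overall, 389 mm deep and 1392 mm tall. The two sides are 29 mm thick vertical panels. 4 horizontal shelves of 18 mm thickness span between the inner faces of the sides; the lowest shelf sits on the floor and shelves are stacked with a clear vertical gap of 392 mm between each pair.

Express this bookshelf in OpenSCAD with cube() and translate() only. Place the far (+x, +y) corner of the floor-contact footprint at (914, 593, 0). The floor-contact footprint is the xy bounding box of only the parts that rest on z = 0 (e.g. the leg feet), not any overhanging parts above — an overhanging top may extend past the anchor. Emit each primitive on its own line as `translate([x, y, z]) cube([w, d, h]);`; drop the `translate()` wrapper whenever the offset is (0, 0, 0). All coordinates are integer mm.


translate([341, 204, 0]) cube([29, 389, 1392]);
translate([885, 204, 0]) cube([29, 389, 1392]);
translate([370, 204, 0]) cube([515, 389, 18]);
translate([370, 204, 410]) cube([515, 389, 18]);
translate([370, 204, 820]) cube([515, 389, 18]);
translate([370, 204, 1230]) cube([515, 389, 18]);


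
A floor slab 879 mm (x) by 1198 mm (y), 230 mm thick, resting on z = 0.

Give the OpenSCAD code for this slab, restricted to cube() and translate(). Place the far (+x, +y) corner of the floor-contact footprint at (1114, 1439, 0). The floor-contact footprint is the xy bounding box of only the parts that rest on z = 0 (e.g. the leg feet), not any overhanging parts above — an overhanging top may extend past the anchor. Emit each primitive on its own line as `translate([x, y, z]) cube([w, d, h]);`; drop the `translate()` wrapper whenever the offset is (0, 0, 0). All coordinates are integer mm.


translate([235, 241, 0]) cube([879, 1198, 230]);


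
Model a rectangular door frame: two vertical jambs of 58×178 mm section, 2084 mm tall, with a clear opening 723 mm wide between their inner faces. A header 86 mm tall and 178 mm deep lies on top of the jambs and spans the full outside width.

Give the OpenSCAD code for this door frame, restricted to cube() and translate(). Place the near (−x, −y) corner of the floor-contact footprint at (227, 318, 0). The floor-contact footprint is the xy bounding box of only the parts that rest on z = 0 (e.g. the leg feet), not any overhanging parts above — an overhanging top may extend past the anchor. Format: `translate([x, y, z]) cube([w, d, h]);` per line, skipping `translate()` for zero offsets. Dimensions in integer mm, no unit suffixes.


translate([227, 318, 0]) cube([58, 178, 2084]);
translate([1008, 318, 0]) cube([58, 178, 2084]);
translate([227, 318, 2084]) cube([839, 178, 86]);


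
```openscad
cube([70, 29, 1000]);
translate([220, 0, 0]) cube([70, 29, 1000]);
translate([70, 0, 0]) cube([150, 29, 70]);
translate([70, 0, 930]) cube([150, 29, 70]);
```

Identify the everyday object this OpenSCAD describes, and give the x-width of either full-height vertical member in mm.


A picture frame. The border width is 70 mm.

Four thin pieces enclosing a rectangular opening — a picture frame. The two full-height stiles are 1000 mm tall; the top rail sits at z = 930 and is 70 mm tall, so the border above the opening is 1000 − 930 = 70 mm, matching the stile x-width.


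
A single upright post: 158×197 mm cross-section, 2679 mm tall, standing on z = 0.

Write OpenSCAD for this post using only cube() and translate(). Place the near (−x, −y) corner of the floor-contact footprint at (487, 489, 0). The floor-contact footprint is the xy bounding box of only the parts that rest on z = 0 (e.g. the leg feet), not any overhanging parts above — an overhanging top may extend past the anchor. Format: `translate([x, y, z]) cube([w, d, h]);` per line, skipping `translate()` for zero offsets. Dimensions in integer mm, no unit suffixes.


translate([487, 489, 0]) cube([158, 197, 2679]);


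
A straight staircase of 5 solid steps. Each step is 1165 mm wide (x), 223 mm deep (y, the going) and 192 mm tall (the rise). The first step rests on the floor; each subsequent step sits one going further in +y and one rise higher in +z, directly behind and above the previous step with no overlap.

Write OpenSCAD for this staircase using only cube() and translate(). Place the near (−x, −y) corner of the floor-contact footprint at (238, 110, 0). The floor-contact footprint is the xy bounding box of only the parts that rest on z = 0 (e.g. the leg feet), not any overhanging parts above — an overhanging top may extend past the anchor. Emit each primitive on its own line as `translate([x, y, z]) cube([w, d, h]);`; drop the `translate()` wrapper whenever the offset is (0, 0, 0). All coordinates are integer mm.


translate([238, 110, 0]) cube([1165, 223, 192]);
translate([238, 333, 192]) cube([1165, 223, 192]);
translate([238, 556, 384]) cube([1165, 223, 192]);
translate([238, 779, 576]) cube([1165, 223, 192]);
translate([238, 1002, 768]) cube([1165, 223, 192]);


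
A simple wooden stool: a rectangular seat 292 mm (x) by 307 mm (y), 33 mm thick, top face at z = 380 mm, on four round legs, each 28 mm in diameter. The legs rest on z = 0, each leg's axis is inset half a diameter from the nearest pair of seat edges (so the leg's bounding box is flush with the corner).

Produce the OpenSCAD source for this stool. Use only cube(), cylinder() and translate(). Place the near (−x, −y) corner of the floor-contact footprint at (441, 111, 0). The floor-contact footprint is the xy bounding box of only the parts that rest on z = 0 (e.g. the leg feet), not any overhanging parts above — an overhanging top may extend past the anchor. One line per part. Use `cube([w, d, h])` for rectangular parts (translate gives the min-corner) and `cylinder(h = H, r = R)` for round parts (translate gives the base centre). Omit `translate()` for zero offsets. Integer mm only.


translate([441, 111, 347]) cube([292, 307, 33]);
translate([455, 125, 0]) cylinder(h = 347, r = 14);
translate([719, 125, 0]) cylinder(h = 347, r = 14);
translate([455, 404, 0]) cylinder(h = 347, r = 14);
translate([719, 404, 0]) cylinder(h = 347, r = 14);


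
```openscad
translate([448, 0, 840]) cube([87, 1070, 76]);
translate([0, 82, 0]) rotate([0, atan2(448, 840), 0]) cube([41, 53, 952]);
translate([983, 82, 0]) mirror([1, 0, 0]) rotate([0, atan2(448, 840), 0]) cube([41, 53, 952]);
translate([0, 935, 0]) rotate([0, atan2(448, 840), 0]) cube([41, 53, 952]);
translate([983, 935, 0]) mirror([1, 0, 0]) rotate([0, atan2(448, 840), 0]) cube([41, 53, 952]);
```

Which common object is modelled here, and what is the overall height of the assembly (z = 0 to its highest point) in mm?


A sawhorse. The overall height is 916 mm.

A beam across two mirrored pairs of raked legs — a sawhorse. The beam's underside is at z = 840 (matching the legs' vertical rise in atan2(448, 840)) and the beam is 76 mm tall, so its top is at 840 + 76 = 916 mm. The raked legs top out at the beam's underside, so that is the highest point.


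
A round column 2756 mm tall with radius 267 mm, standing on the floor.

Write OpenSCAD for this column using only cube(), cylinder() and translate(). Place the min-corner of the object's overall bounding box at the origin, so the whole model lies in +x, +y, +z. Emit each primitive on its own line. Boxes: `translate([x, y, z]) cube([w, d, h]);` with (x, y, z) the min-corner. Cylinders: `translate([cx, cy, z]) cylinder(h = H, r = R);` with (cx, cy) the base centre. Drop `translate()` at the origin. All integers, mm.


translate([267, 267, 0]) cylinder(h = 2756, r = 267);
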